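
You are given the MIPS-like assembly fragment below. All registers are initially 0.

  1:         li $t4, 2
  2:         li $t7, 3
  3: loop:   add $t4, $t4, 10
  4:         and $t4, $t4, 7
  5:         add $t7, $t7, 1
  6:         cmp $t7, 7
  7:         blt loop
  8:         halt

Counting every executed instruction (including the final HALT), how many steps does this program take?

li $t4, 2 → $t4=2
li $t7, 3 → $t7=3
add $t4, $t4, 10 → $t4=2+10=12
and $t4, $t4, 7 → $t4=12&7=4
add $t7, $t7, 1 → $t7=3+1=4
cmp $t7, 7  (cmp 4,7)
blt loop: taken
add $t4, $t4, 10 → $t4=4+10=14
and $t4, $t4, 7 → $t4=14&7=6
add $t7, $t7, 1 → $t7=4+1=5
cmp $t7, 7  (cmp 5,7)
blt loop: taken
add $t4, $t4, 10 → $t4=6+10=16
and $t4, $t4, 7 → $t4=16&7=0
add $t7, $t7, 1 → $t7=5+1=6
cmp $t7, 7  (cmp 6,7)
blt loop: taken
add $t4, $t4, 10 → $t4=0+10=10
and $t4, $t4, 7 → $t4=10&7=2
add $t7, $t7, 1 → $t7=6+1=7
cmp $t7, 7  (cmp 7,7)
blt loop: not taken
halt.
Total executed instructions: 23.

23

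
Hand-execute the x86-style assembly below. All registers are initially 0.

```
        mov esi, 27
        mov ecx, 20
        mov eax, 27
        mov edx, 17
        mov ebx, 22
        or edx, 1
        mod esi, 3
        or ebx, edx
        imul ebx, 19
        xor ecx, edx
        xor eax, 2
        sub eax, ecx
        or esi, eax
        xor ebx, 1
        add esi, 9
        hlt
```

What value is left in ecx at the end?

5

mov esi, 27 → esi=27
mov ecx, 20 → ecx=20
mov eax, 27 → eax=27
mov edx, 17 → edx=17
mov ebx, 22 → ebx=22
or edx, 1 → edx=17|1=17
mod esi, 3 → esi=27%3=0
or ebx, edx → ebx=22|17=23
imul ebx, 19 → ebx=23*19=437
xor ecx, edx → ecx=20^17=5
xor eax, 2 → eax=27^2=25
sub eax, ecx → eax=25-5=20
or esi, eax → esi=0|20=20
xor ebx, 1 → ebx=437^1=436
add esi, 9 → esi=20+9=29
halt.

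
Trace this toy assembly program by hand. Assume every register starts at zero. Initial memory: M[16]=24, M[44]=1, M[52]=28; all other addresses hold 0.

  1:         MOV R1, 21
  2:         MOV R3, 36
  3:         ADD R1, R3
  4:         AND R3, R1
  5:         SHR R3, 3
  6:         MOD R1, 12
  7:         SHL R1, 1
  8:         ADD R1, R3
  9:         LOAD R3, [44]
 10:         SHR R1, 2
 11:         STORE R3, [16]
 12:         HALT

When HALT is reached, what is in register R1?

R1=21
R3=36
R1=21+36=57
R3=36&57=32
R3=32>>3=4
R1=57%12=9
R1=9<<1=18
R1=18+4=22
R3=M[44]=1
R1=22>>2=5
STORE R3, [16] → M[16]=1
halt.

5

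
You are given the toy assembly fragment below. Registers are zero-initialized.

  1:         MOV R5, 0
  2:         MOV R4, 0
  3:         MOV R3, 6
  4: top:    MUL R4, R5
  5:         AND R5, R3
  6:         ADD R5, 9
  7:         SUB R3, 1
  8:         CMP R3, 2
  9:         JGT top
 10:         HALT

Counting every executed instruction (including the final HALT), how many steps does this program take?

28

MOV R5, 0 → R5=0
MOV R4, 0 → R4=0
MOV R3, 6 → R3=6
MUL R4, R5 → R4=0*0=0
AND R5, R3 → R5=0&6=0
ADD R5, 9 → R5=0+9=9
SUB R3, 1 → R3=6-1=5
CMP R3, 2  (cmp 5,2)
JGT top: taken
MUL R4, R5 → R4=0*9=0
AND R5, R3 → R5=9&5=1
ADD R5, 9 → R5=1+9=10
SUB R3, 1 → R3=5-1=4
CMP R3, 2  (cmp 4,2)
JGT top: taken
MUL R4, R5 → R4=0*10=0
AND R5, R3 → R5=10&4=0
ADD R5, 9 → R5=0+9=9
SUB R3, 1 → R3=4-1=3
CMP R3, 2  (cmp 3,2)
JGT top: taken
MUL R4, R5 → R4=0*9=0
AND R5, R3 → R5=9&3=1
ADD R5, 9 → R5=1+9=10
SUB R3, 1 → R3=3-1=2
CMP R3, 2  (cmp 2,2)
JGT top: not taken
halt.
Total executed instructions: 28.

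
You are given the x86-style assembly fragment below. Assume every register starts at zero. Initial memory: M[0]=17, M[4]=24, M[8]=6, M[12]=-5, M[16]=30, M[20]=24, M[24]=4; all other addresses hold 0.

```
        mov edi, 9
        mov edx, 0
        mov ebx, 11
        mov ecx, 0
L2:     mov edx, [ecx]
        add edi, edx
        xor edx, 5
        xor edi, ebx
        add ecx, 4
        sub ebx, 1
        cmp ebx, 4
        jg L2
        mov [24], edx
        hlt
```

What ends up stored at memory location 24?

mov edi, 9 → edi=9
mov edx, 0 → edx=0
mov ebx, 11 → ebx=11
mov ecx, 0 → ecx=0
mov edx, [ecx] → edx=M[0]=17
add edi, edx → edi=9+17=26
xor edx, 5 → edx=17^5=20
xor edi, ebx → edi=26^11=17
add ecx, 4 → ecx=0+4=4
sub ebx, 1 → ebx=11-1=10
cmp ebx, 4  (cmp 10,4)
jg L2: taken
mov edx, [ecx] → edx=M[4]=24
add edi, edx → edi=17+24=41
xor edx, 5 → edx=24^5=29
xor edi, ebx → edi=41^10=35
add ecx, 4 → ecx=4+4=8
sub ebx, 1 → ebx=10-1=9
cmp ebx, 4  (cmp 9,4)
jg L2: taken
mov edx, [ecx] → edx=M[8]=6
add edi, edx → edi=35+6=41
xor edx, 5 → edx=6^5=3
xor edi, ebx → edi=41^9=32
add ecx, 4 → ecx=8+4=12
sub ebx, 1 → ebx=9-1=8
cmp ebx, 4  (cmp 8,4)
jg L2: taken
mov edx, [ecx] → edx=M[12]=-5
add edi, edx → edi=32+(-5)=27
xor edx, 5 → edx=(-5)^5=-2
xor edi, ebx → edi=27^8=19
add ecx, 4 → ecx=12+4=16
sub ebx, 1 → ebx=8-1=7
cmp ebx, 4  (cmp 7,4)
jg L2: taken
mov edx, [ecx] → edx=M[16]=30
add edi, edx → edi=19+30=49
xor edx, 5 → edx=30^5=27
xor edi, ebx → edi=49^7=54
add ecx, 4 → ecx=16+4=20
sub ebx, 1 → ebx=7-1=6
cmp ebx, 4  (cmp 6,4)
jg L2: taken
mov edx, [ecx] → edx=M[20]=24
add edi, edx → edi=54+24=78
xor edx, 5 → edx=24^5=29
xor edi, ebx → edi=78^6=72
add ecx, 4 → ecx=20+4=24
sub ebx, 1 → ebx=6-1=5
cmp ebx, 4  (cmp 5,4)
jg L2: taken
mov edx, [ecx] → edx=M[24]=4
add edi, edx → edi=72+4=76
xor edx, 5 → edx=4^5=1
xor edi, ebx → edi=76^5=73
add ecx, 4 → ecx=24+4=28
sub ebx, 1 → ebx=5-1=4
cmp ebx, 4  (cmp 4,4)
jg L2: not taken
mov [24], edx → M[24]=1
halt.

1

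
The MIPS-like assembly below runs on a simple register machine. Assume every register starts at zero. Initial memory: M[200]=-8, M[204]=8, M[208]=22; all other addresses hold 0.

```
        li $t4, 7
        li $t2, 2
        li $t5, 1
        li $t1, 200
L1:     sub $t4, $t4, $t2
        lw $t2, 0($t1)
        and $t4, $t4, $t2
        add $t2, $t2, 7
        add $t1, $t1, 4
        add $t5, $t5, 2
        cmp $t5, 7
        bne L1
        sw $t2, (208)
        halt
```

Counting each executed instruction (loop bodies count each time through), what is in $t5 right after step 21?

5

$t4=7
$t2=2
$t5=1
$t1=200
$t4=7-2=5
$t2=M[200]=-8
$t4=5&(-8)=0
$t2=(-8)+7=-1
$t1=200+4=204
$t5=1+2=3
cmp $t5, 7  (cmp 3,7)
bne L1: taken
$t4=0-(-1)=1
$t2=M[204]=8
$t4=1&8=0
$t2=8+7=15
$t1=204+4=208
$t5=3+2=5
cmp $t5, 7  (cmp 5,7)
bne L1: taken
$t4=0-15=-15
After step 21: $t5 = 5.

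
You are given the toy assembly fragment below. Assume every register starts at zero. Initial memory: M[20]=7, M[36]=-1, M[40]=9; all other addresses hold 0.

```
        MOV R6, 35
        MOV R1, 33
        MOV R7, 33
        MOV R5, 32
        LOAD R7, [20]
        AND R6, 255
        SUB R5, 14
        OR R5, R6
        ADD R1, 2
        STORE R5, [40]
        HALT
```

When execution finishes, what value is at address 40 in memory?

51

MOV R6, 35 → R6=35
MOV R1, 33 → R1=33
MOV R7, 33 → R7=33
MOV R5, 32 → R5=32
LOAD R7, [20] → R7=M[20]=7
AND R6, 255 → R6=35&255=35
SUB R5, 14 → R5=32-14=18
OR R5, R6 → R5=18|35=51
ADD R1, 2 → R1=33+2=35
STORE R5, [40] → M[40]=51
halt.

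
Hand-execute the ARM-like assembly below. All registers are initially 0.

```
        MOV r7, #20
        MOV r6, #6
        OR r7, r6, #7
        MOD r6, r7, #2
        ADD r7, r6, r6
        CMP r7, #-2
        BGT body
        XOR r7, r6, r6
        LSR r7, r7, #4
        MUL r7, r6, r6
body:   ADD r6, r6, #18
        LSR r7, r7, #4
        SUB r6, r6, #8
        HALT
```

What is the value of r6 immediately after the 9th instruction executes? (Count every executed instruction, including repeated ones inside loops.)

19

r7=20
r6=6
r7=6|7=7
r6=7%2=1
r7=1+1=2
CMP r7, #-2  (cmp 2,-2)
BGT body: taken
r6=1+18=19
r7=2>>4=0
After step 9: r6 = 19.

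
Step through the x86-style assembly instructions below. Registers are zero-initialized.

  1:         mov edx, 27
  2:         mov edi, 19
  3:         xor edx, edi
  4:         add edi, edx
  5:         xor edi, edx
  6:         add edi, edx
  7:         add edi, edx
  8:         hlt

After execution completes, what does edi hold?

mov edx, 27 → edx=27
mov edi, 19 → edi=19
xor edx, edi → edx=27^19=8
add edi, edx → edi=19+8=27
xor edi, edx → edi=27^8=19
add edi, edx → edi=19+8=27
add edi, edx → edi=27+8=35
halt.

35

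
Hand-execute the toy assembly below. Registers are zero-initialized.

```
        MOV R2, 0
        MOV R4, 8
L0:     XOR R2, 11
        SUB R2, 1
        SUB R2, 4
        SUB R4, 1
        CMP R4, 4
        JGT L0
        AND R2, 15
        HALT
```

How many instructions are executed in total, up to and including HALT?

28

MOV R2, 0 → R2=0
MOV R4, 8 → R4=8
XOR R2, 11 → R2=0^11=11
SUB R2, 1 → R2=11-1=10
SUB R2, 4 → R2=10-4=6
SUB R4, 1 → R4=8-1=7
CMP R4, 4  (cmp 7,4)
JGT L0: taken
XOR R2, 11 → R2=6^11=13
SUB R2, 1 → R2=13-1=12
SUB R2, 4 → R2=12-4=8
SUB R4, 1 → R4=7-1=6
CMP R4, 4  (cmp 6,4)
JGT L0: taken
XOR R2, 11 → R2=8^11=3
SUB R2, 1 → R2=3-1=2
SUB R2, 4 → R2=2-4=-2
SUB R4, 1 → R4=6-1=5
CMP R4, 4  (cmp 5,4)
JGT L0: taken
XOR R2, 11 → R2=(-2)^11=-11
SUB R2, 1 → R2=(-11)-1=-12
SUB R2, 4 → R2=(-12)-4=-16
SUB R4, 1 → R4=5-1=4
CMP R4, 4  (cmp 4,4)
JGT L0: not taken
AND R2, 15 → R2=(-16)&15=0
halt.
Total executed instructions: 28.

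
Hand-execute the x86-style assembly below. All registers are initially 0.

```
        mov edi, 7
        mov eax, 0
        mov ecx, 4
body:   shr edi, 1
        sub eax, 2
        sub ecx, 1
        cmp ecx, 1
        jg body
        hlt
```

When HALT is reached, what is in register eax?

mov edi, 7 → edi=7
mov eax, 0 → eax=0
mov ecx, 4 → ecx=4
shr edi, 1 → edi=7>>1=3
sub eax, 2 → eax=0-2=-2
sub ecx, 1 → ecx=4-1=3
cmp ecx, 1  (cmp 3,1)
jg body: taken
shr edi, 1 → edi=3>>1=1
sub eax, 2 → eax=(-2)-2=-4
sub ecx, 1 → ecx=3-1=2
cmp ecx, 1  (cmp 2,1)
jg body: taken
shr edi, 1 → edi=1>>1=0
sub eax, 2 → eax=(-4)-2=-6
sub ecx, 1 → ecx=2-1=1
cmp ecx, 1  (cmp 1,1)
jg body: not taken
halt.

-6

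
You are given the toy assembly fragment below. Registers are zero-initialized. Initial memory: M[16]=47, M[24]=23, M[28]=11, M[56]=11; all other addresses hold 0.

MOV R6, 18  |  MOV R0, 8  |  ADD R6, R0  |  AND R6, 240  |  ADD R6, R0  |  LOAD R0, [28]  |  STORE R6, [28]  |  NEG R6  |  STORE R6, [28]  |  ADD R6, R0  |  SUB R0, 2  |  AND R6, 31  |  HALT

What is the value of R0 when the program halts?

9

MOV R6, 18 → R6=18
MOV R0, 8 → R0=8
ADD R6, R0 → R6=18+8=26
AND R6, 240 → R6=26&240=16
ADD R6, R0 → R6=16+8=24
LOAD R0, [28] → R0=M[28]=11
STORE R6, [28] → M[28]=24
NEG R6 → R6=-(24)=-24
STORE R6, [28] → M[28]=-24
ADD R6, R0 → R6=(-24)+11=-13
SUB R0, 2 → R0=11-2=9
AND R6, 31 → R6=(-13)&31=19
halt.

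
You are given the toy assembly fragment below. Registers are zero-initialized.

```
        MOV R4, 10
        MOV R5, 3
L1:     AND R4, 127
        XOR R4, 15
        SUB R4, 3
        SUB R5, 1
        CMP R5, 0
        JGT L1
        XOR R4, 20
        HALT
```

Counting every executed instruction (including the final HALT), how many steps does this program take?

22

MOV R4, 10 → R4=10
MOV R5, 3 → R5=3
AND R4, 127 → R4=10&127=10
XOR R4, 15 → R4=10^15=5
SUB R4, 3 → R4=5-3=2
SUB R5, 1 → R5=3-1=2
CMP R5, 0  (cmp 2,0)
JGT L1: taken
AND R4, 127 → R4=2&127=2
XOR R4, 15 → R4=2^15=13
SUB R4, 3 → R4=13-3=10
SUB R5, 1 → R5=2-1=1
CMP R5, 0  (cmp 1,0)
JGT L1: taken
AND R4, 127 → R4=10&127=10
XOR R4, 15 → R4=10^15=5
SUB R4, 3 → R4=5-3=2
SUB R5, 1 → R5=1-1=0
CMP R5, 0  (cmp 0,0)
JGT L1: not taken
XOR R4, 20 → R4=2^20=22
halt.
Total executed instructions: 22.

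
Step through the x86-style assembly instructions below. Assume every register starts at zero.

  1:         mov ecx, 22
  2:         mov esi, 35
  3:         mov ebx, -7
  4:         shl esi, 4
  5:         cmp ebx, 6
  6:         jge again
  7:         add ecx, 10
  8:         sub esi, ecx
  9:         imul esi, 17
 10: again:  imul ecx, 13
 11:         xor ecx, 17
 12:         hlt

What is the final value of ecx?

433

after mov ecx, 22: ecx=22
after mov esi, 35: esi=35
after mov ebx, -7: ebx=-7
after shl esi, 4: esi=35<<4=560
cmp ebx, 6  (cmp -7,6)
jge again: not taken
after add ecx, 10: ecx=22+10=32
after sub esi, ecx: esi=560-32=528
after imul esi, 17: esi=528*17=8976
after imul ecx, 13: ecx=32*13=416
after xor ecx, 17: ecx=416^17=433
halt.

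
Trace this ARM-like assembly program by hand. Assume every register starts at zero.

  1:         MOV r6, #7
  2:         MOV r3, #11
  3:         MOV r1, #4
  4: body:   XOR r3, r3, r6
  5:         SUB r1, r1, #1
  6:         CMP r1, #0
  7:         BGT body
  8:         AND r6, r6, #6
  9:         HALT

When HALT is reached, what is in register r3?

after MOV r6, #7: r6=7
after MOV r3, #11: r3=11
after MOV r1, #4: r1=4
after XOR r3, r3, r6: r3=11^7=12
after SUB r1, r1, #1: r1=4-1=3
CMP r1, #0  (cmp 3,0)
BGT body: taken
after XOR r3, r3, r6: r3=12^7=11
after SUB r1, r1, #1: r1=3-1=2
CMP r1, #0  (cmp 2,0)
BGT body: taken
after XOR r3, r3, r6: r3=11^7=12
after SUB r1, r1, #1: r1=2-1=1
CMP r1, #0  (cmp 1,0)
BGT body: taken
after XOR r3, r3, r6: r3=12^7=11
after SUB r1, r1, #1: r1=1-1=0
CMP r1, #0  (cmp 0,0)
BGT body: not taken
after AND r6, r6, #6: r6=7&6=6
halt.

11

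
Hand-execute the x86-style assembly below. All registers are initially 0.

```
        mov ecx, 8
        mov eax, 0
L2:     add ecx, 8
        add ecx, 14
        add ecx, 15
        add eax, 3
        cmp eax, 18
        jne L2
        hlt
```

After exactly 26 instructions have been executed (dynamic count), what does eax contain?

after mov ecx, 8: ecx=8
after mov eax, 0: eax=0
after add ecx, 8: ecx=8+8=16
after add ecx, 14: ecx=16+14=30
after add ecx, 15: ecx=30+15=45
after add eax, 3: eax=0+3=3
cmp eax, 18  (cmp 3,18)
jne L2: taken
after add ecx, 8: ecx=45+8=53
after add ecx, 14: ecx=53+14=67
after add ecx, 15: ecx=67+15=82
after add eax, 3: eax=3+3=6
cmp eax, 18  (cmp 6,18)
jne L2: taken
after add ecx, 8: ecx=82+8=90
after add ecx, 14: ecx=90+14=104
after add ecx, 15: ecx=104+15=119
after add eax, 3: eax=6+3=9
cmp eax, 18  (cmp 9,18)
jne L2: taken
after add ecx, 8: ecx=119+8=127
after add ecx, 14: ecx=127+14=141
after add ecx, 15: ecx=141+15=156
after add eax, 3: eax=9+3=12
cmp eax, 18  (cmp 12,18)
jne L2: taken
After step 26: eax = 12.

12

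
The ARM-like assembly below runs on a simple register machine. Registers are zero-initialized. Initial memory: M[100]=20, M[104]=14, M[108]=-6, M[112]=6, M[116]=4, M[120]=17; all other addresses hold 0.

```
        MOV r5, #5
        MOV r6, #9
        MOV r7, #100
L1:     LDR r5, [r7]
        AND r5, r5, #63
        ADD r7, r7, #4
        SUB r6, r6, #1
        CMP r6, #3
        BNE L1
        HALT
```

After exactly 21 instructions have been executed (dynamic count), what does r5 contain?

MOV r5, #5 → r5=5
MOV r6, #9 → r6=9
MOV r7, #100 → r7=100
LDR r5, [r7] → r5=M[100]=20
AND r5, r5, #63 → r5=20&63=20
ADD r7, r7, #4 → r7=100+4=104
SUB r6, r6, #1 → r6=9-1=8
CMP r6, #3  (cmp 8,3)
BNE L1: taken
LDR r5, [r7] → r5=M[104]=14
AND r5, r5, #63 → r5=14&63=14
ADD r7, r7, #4 → r7=104+4=108
SUB r6, r6, #1 → r6=8-1=7
CMP r6, #3  (cmp 7,3)
BNE L1: taken
LDR r5, [r7] → r5=M[108]=-6
AND r5, r5, #63 → r5=(-6)&63=58
ADD r7, r7, #4 → r7=108+4=112
SUB r6, r6, #1 → r6=7-1=6
CMP r6, #3  (cmp 6,3)
BNE L1: taken
After step 21: r5 = 58.

58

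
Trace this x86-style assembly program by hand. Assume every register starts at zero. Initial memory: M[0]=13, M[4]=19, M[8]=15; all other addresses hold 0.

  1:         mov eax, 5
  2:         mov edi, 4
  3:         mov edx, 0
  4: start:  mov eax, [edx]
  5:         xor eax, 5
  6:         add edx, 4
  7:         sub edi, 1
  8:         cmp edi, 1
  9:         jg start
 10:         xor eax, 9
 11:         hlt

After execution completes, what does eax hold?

3

after mov eax, 5: eax=5
after mov edi, 4: edi=4
after mov edx, 0: edx=0
after mov eax, [edx]: eax=M[0]=13
after xor eax, 5: eax=13^5=8
after add edx, 4: edx=0+4=4
after sub edi, 1: edi=4-1=3
cmp edi, 1  (cmp 3,1)
jg start: taken
after mov eax, [edx]: eax=M[4]=19
after xor eax, 5: eax=19^5=22
after add edx, 4: edx=4+4=8
after sub edi, 1: edi=3-1=2
cmp edi, 1  (cmp 2,1)
jg start: taken
after mov eax, [edx]: eax=M[8]=15
after xor eax, 5: eax=15^5=10
after add edx, 4: edx=8+4=12
after sub edi, 1: edi=2-1=1
cmp edi, 1  (cmp 1,1)
jg start: not taken
after xor eax, 9: eax=10^9=3
halt.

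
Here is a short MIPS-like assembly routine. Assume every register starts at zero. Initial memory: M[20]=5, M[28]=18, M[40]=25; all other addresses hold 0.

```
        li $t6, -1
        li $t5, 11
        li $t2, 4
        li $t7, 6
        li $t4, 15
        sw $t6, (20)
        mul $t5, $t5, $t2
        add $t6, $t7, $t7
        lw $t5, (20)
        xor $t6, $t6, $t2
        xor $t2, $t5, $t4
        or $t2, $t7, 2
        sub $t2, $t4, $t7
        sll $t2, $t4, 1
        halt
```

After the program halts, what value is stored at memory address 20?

$t6=-1
$t5=11
$t2=4
$t7=6
$t4=15
sw $t6, (20) → M[20]=-1
$t5=11*4=44
$t6=6+6=12
$t5=M[20]=-1
$t6=12^4=8
$t2=(-1)^15=-16
$t2=6|2=6
$t2=15-6=9
$t2=15<<1=30
halt.

-1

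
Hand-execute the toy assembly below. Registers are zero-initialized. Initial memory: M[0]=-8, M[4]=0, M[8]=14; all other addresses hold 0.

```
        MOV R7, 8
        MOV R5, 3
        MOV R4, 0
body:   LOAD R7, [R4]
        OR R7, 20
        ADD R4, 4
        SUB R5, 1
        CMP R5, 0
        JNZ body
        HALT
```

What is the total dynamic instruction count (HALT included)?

22

after MOV R7, 8: R7=8
after MOV R5, 3: R5=3
after MOV R4, 0: R4=0
after LOAD R7, [R4]: R7=M[0]=-8
after OR R7, 20: R7=(-8)|20=-4
after ADD R4, 4: R4=0+4=4
after SUB R5, 1: R5=3-1=2
CMP R5, 0  (cmp 2,0)
JNZ body: taken
after LOAD R7, [R4]: R7=M[4]=0
after OR R7, 20: R7=0|20=20
after ADD R4, 4: R4=4+4=8
after SUB R5, 1: R5=2-1=1
CMP R5, 0  (cmp 1,0)
JNZ body: taken
after LOAD R7, [R4]: R7=M[8]=14
after OR R7, 20: R7=14|20=30
after ADD R4, 4: R4=8+4=12
after SUB R5, 1: R5=1-1=0
CMP R5, 0  (cmp 0,0)
JNZ body: not taken
halt.
Total executed instructions: 22.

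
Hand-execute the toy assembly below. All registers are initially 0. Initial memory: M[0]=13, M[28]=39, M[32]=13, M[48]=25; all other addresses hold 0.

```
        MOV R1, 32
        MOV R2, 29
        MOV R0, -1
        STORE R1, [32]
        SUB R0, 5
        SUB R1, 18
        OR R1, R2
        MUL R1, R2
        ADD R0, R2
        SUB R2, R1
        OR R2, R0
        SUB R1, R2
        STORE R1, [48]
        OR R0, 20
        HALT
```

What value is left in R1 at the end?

MOV R1, 32 → R1=32
MOV R2, 29 → R2=29
MOV R0, -1 → R0=-1
STORE R1, [32] → M[32]=32
SUB R0, 5 → R0=(-1)-5=-6
SUB R1, 18 → R1=32-18=14
OR R1, R2 → R1=14|29=31
MUL R1, R2 → R1=31*29=899
ADD R0, R2 → R0=(-6)+29=23
SUB R2, R1 → R2=29-899=-870
OR R2, R0 → R2=(-870)|23=-865
SUB R1, R2 → R1=899-(-865)=1764
STORE R1, [48] → M[48]=1764
OR R0, 20 → R0=23|20=23
halt.

1764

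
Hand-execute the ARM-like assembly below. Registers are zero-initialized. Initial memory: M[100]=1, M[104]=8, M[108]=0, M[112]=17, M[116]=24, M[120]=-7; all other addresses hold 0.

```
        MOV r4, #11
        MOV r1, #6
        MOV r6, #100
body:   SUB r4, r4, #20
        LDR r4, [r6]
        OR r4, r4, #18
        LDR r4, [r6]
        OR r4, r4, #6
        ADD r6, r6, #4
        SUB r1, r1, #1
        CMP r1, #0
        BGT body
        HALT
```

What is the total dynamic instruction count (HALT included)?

r4=11
r1=6
r6=100
r4=11-20=-9
r4=M[100]=1
r4=1|18=19
r4=M[100]=1
r4=1|6=7
r6=100+4=104
r1=6-1=5
CMP r1, #0  (cmp 5,0)
BGT body: taken
r4=7-20=-13
r4=M[104]=8
r4=8|18=26
r4=M[104]=8
r4=8|6=14
r6=104+4=108
r1=5-1=4
CMP r1, #0  (cmp 4,0)
BGT body: taken
r4=14-20=-6
r4=M[108]=0
r4=0|18=18
r4=M[108]=0
r4=0|6=6
r6=108+4=112
r1=4-1=3
CMP r1, #0  (cmp 3,0)
BGT body: taken
r4=6-20=-14
r4=M[112]=17
r4=17|18=19
r4=M[112]=17
r4=17|6=23
r6=112+4=116
r1=3-1=2
CMP r1, #0  (cmp 2,0)
BGT body: taken
r4=23-20=3
r4=M[116]=24
r4=24|18=26
r4=M[116]=24
r4=24|6=30
r6=116+4=120
r1=2-1=1
CMP r1, #0  (cmp 1,0)
BGT body: taken
r4=30-20=10
r4=M[120]=-7
r4=(-7)|18=-5
r4=M[120]=-7
r4=(-7)|6=-1
r6=120+4=124
r1=1-1=0
CMP r1, #0  (cmp 0,0)
BGT body: not taken
halt.
Total executed instructions: 58.

58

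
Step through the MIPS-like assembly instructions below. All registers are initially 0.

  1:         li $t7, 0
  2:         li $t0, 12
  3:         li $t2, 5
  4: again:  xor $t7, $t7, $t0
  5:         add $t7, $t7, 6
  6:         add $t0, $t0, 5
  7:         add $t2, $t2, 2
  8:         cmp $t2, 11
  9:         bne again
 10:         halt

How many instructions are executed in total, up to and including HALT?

after li $t7, 0: $t7=0
after li $t0, 12: $t0=12
after li $t2, 5: $t2=5
after xor $t7, $t7, $t0: $t7=0^12=12
after add $t7, $t7, 6: $t7=12+6=18
after add $t0, $t0, 5: $t0=12+5=17
after add $t2, $t2, 2: $t2=5+2=7
cmp $t2, 11  (cmp 7,11)
bne again: taken
after xor $t7, $t7, $t0: $t7=18^17=3
after add $t7, $t7, 6: $t7=3+6=9
after add $t0, $t0, 5: $t0=17+5=22
after add $t2, $t2, 2: $t2=7+2=9
cmp $t2, 11  (cmp 9,11)
bne again: taken
after xor $t7, $t7, $t0: $t7=9^22=31
after add $t7, $t7, 6: $t7=31+6=37
after add $t0, $t0, 5: $t0=22+5=27
after add $t2, $t2, 2: $t2=9+2=11
cmp $t2, 11  (cmp 11,11)
bne again: not taken
halt.
Total executed instructions: 22.

22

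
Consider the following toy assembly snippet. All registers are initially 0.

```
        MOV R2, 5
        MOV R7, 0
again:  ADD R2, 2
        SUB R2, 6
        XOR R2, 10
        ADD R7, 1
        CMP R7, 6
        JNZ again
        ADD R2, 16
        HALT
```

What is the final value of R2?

R2=5
R7=0
R2=5+2=7
R2=7-6=1
R2=1^10=11
R7=0+1=1
CMP R7, 6  (cmp 1,6)
JNZ again: taken
R2=11+2=13
R2=13-6=7
R2=7^10=13
R7=1+1=2
CMP R7, 6  (cmp 2,6)
JNZ again: taken
R2=13+2=15
R2=15-6=9
R2=9^10=3
R7=2+1=3
CMP R7, 6  (cmp 3,6)
JNZ again: taken
R2=3+2=5
R2=5-6=-1
R2=(-1)^10=-11
R7=3+1=4
CMP R7, 6  (cmp 4,6)
JNZ again: taken
R2=(-11)+2=-9
R2=(-9)-6=-15
R2=(-15)^10=-5
R7=4+1=5
CMP R7, 6  (cmp 5,6)
JNZ again: taken
R2=(-5)+2=-3
R2=(-3)-6=-9
R2=(-9)^10=-3
R7=5+1=6
CMP R7, 6  (cmp 6,6)
JNZ again: not taken
R2=(-3)+16=13
halt.

13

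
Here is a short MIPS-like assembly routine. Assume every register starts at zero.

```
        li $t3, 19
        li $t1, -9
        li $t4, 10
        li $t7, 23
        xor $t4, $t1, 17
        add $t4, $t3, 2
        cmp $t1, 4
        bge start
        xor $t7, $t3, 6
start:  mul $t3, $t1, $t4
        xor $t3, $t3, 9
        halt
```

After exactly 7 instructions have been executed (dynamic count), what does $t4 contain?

li $t3, 19 → $t3=19
li $t1, -9 → $t1=-9
li $t4, 10 → $t4=10
li $t7, 23 → $t7=23
xor $t4, $t1, 17 → $t4=(-9)^17=-26
add $t4, $t3, 2 → $t4=19+2=21
cmp $t1, 4  (cmp -9,4)
After step 7: $t4 = 21.

21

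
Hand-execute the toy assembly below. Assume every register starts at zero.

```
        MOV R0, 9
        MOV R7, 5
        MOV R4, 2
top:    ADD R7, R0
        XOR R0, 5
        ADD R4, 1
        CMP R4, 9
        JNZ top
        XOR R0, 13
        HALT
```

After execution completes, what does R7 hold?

after MOV R0, 9: R0=9
after MOV R7, 5: R7=5
after MOV R4, 2: R4=2
after ADD R7, R0: R7=5+9=14
after XOR R0, 5: R0=9^5=12
after ADD R4, 1: R4=2+1=3
CMP R4, 9  (cmp 3,9)
JNZ top: taken
after ADD R7, R0: R7=14+12=26
after XOR R0, 5: R0=12^5=9
after ADD R4, 1: R4=3+1=4
CMP R4, 9  (cmp 4,9)
JNZ top: taken
after ADD R7, R0: R7=26+9=35
after XOR R0, 5: R0=9^5=12
after ADD R4, 1: R4=4+1=5
CMP R4, 9  (cmp 5,9)
JNZ top: taken
after ADD R7, R0: R7=35+12=47
after XOR R0, 5: R0=12^5=9
after ADD R4, 1: R4=5+1=6
CMP R4, 9  (cmp 6,9)
JNZ top: taken
after ADD R7, R0: R7=47+9=56
after XOR R0, 5: R0=9^5=12
after ADD R4, 1: R4=6+1=7
CMP R4, 9  (cmp 7,9)
JNZ top: taken
after ADD R7, R0: R7=56+12=68
after XOR R0, 5: R0=12^5=9
after ADD R4, 1: R4=7+1=8
CMP R4, 9  (cmp 8,9)
JNZ top: taken
after ADD R7, R0: R7=68+9=77
after XOR R0, 5: R0=9^5=12
after ADD R4, 1: R4=8+1=9
CMP R4, 9  (cmp 9,9)
JNZ top: not taken
after XOR R0, 13: R0=12^13=1
halt.

77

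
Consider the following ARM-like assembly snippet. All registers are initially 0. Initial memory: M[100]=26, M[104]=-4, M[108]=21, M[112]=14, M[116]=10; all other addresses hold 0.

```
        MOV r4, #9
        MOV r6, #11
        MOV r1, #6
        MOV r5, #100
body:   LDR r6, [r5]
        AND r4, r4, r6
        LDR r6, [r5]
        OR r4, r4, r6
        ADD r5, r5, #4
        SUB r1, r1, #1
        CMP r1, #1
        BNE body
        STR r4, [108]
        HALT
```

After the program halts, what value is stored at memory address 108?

10

after MOV r4, #9: r4=9
after MOV r6, #11: r6=11
after MOV r1, #6: r1=6
after MOV r5, #100: r5=100
after LDR r6, [r5]: r6=M[100]=26
after AND r4, r4, r6: r4=9&26=8
after LDR r6, [r5]: r6=M[100]=26
after OR r4, r4, r6: r4=8|26=26
after ADD r5, r5, #4: r5=100+4=104
after SUB r1, r1, #1: r1=6-1=5
CMP r1, #1  (cmp 5,1)
BNE body: taken
after LDR r6, [r5]: r6=M[104]=-4
after AND r4, r4, r6: r4=26&(-4)=24
after LDR r6, [r5]: r6=M[104]=-4
after OR r4, r4, r6: r4=24|(-4)=-4
after ADD r5, r5, #4: r5=104+4=108
after SUB r1, r1, #1: r1=5-1=4
CMP r1, #1  (cmp 4,1)
BNE body: taken
after LDR r6, [r5]: r6=M[108]=21
after AND r4, r4, r6: r4=(-4)&21=20
after LDR r6, [r5]: r6=M[108]=21
after OR r4, r4, r6: r4=20|21=21
after ADD r5, r5, #4: r5=108+4=112
after SUB r1, r1, #1: r1=4-1=3
CMP r1, #1  (cmp 3,1)
BNE body: taken
after LDR r6, [r5]: r6=M[112]=14
after AND r4, r4, r6: r4=21&14=4
after LDR r6, [r5]: r6=M[112]=14
after OR r4, r4, r6: r4=4|14=14
after ADD r5, r5, #4: r5=112+4=116
after SUB r1, r1, #1: r1=3-1=2
CMP r1, #1  (cmp 2,1)
BNE body: taken
after LDR r6, [r5]: r6=M[116]=10
after AND r4, r4, r6: r4=14&10=10
after LDR r6, [r5]: r6=M[116]=10
after OR r4, r4, r6: r4=10|10=10
after ADD r5, r5, #4: r5=116+4=120
after SUB r1, r1, #1: r1=2-1=1
CMP r1, #1  (cmp 1,1)
BNE body: not taken
STR r4, [108] → M[108]=10
halt.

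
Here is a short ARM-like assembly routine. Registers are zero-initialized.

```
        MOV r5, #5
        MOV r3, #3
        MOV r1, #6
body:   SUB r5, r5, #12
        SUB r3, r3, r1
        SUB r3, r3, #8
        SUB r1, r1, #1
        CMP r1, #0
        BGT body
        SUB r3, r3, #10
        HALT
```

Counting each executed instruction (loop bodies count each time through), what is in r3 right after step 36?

-66

MOV r5, #5 → r5=5
MOV r3, #3 → r3=3
MOV r1, #6 → r1=6
SUB r5, r5, #12 → r5=5-12=-7
SUB r3, r3, r1 → r3=3-6=-3
SUB r3, r3, #8 → r3=(-3)-8=-11
SUB r1, r1, #1 → r1=6-1=5
CMP r1, #0  (cmp 5,0)
BGT body: taken
SUB r5, r5, #12 → r5=(-7)-12=-19
SUB r3, r3, r1 → r3=(-11)-5=-16
SUB r3, r3, #8 → r3=(-16)-8=-24
SUB r1, r1, #1 → r1=5-1=4
CMP r1, #0  (cmp 4,0)
BGT body: taken
SUB r5, r5, #12 → r5=(-19)-12=-31
SUB r3, r3, r1 → r3=(-24)-4=-28
SUB r3, r3, #8 → r3=(-28)-8=-36
SUB r1, r1, #1 → r1=4-1=3
CMP r1, #0  (cmp 3,0)
BGT body: taken
SUB r5, r5, #12 → r5=(-31)-12=-43
SUB r3, r3, r1 → r3=(-36)-3=-39
SUB r3, r3, #8 → r3=(-39)-8=-47
SUB r1, r1, #1 → r1=3-1=2
CMP r1, #0  (cmp 2,0)
BGT body: taken
SUB r5, r5, #12 → r5=(-43)-12=-55
SUB r3, r3, r1 → r3=(-47)-2=-49
SUB r3, r3, #8 → r3=(-49)-8=-57
SUB r1, r1, #1 → r1=2-1=1
CMP r1, #0  (cmp 1,0)
BGT body: taken
SUB r5, r5, #12 → r5=(-55)-12=-67
SUB r3, r3, r1 → r3=(-57)-1=-58
SUB r3, r3, #8 → r3=(-58)-8=-66
After step 36: r3 = -66.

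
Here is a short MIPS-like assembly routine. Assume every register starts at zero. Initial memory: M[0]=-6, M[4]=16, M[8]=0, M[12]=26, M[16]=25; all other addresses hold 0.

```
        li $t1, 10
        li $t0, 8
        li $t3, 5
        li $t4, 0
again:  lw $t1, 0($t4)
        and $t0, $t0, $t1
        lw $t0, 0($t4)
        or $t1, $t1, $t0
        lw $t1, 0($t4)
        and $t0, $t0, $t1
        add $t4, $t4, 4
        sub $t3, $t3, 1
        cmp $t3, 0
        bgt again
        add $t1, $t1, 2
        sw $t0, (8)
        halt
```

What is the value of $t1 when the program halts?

27

after li $t1, 10: $t1=10
after li $t0, 8: $t0=8
after li $t3, 5: $t3=5
after li $t4, 0: $t4=0
after lw $t1, 0($t4): $t1=M[0]=-6
after and $t0, $t0, $t1: $t0=8&(-6)=8
after lw $t0, 0($t4): $t0=M[0]=-6
after or $t1, $t1, $t0: $t1=(-6)|(-6)=-6
after lw $t1, 0($t4): $t1=M[0]=-6
after and $t0, $t0, $t1: $t0=(-6)&(-6)=-6
after add $t4, $t4, 4: $t4=0+4=4
after sub $t3, $t3, 1: $t3=5-1=4
cmp $t3, 0  (cmp 4,0)
bgt again: taken
after lw $t1, 0($t4): $t1=M[4]=16
after and $t0, $t0, $t1: $t0=(-6)&16=16
after lw $t0, 0($t4): $t0=M[4]=16
after or $t1, $t1, $t0: $t1=16|16=16
after lw $t1, 0($t4): $t1=M[4]=16
after and $t0, $t0, $t1: $t0=16&16=16
after add $t4, $t4, 4: $t4=4+4=8
after sub $t3, $t3, 1: $t3=4-1=3
cmp $t3, 0  (cmp 3,0)
bgt again: taken
after lw $t1, 0($t4): $t1=M[8]=0
after and $t0, $t0, $t1: $t0=16&0=0
after lw $t0, 0($t4): $t0=M[8]=0
after or $t1, $t1, $t0: $t1=0|0=0
after lw $t1, 0($t4): $t1=M[8]=0
after and $t0, $t0, $t1: $t0=0&0=0
after add $t4, $t4, 4: $t4=8+4=12
after sub $t3, $t3, 1: $t3=3-1=2
cmp $t3, 0  (cmp 2,0)
bgt again: taken
after lw $t1, 0($t4): $t1=M[12]=26
after and $t0, $t0, $t1: $t0=0&26=0
after lw $t0, 0($t4): $t0=M[12]=26
after or $t1, $t1, $t0: $t1=26|26=26
after lw $t1, 0($t4): $t1=M[12]=26
after and $t0, $t0, $t1: $t0=26&26=26
after add $t4, $t4, 4: $t4=12+4=16
after sub $t3, $t3, 1: $t3=2-1=1
cmp $t3, 0  (cmp 1,0)
bgt again: taken
after lw $t1, 0($t4): $t1=M[16]=25
after and $t0, $t0, $t1: $t0=26&25=24
after lw $t0, 0($t4): $t0=M[16]=25
after or $t1, $t1, $t0: $t1=25|25=25
after lw $t1, 0($t4): $t1=M[16]=25
after and $t0, $t0, $t1: $t0=25&25=25
after add $t4, $t4, 4: $t4=16+4=20
after sub $t3, $t3, 1: $t3=1-1=0
cmp $t3, 0  (cmp 0,0)
bgt again: not taken
after add $t1, $t1, 2: $t1=25+2=27
sw $t0, (8) → M[8]=25
halt.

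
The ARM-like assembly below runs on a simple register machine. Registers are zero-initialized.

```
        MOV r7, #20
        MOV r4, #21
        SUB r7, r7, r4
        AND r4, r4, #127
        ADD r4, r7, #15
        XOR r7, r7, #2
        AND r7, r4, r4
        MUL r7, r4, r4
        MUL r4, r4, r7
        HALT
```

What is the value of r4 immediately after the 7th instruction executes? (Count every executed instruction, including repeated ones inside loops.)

14

r7=20
r4=21
r7=20-21=-1
r4=21&127=21
r4=(-1)+15=14
r7=(-1)^2=-3
r7=14&14=14
After step 7: r4 = 14.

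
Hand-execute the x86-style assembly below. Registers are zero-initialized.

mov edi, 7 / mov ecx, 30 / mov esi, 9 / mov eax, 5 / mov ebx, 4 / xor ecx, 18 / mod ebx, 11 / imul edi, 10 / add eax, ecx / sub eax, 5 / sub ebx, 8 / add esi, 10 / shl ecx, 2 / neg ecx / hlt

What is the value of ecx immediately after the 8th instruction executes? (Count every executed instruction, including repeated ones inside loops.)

12

after mov edi, 7: edi=7
after mov ecx, 30: ecx=30
after mov esi, 9: esi=9
after mov eax, 5: eax=5
after mov ebx, 4: ebx=4
after xor ecx, 18: ecx=30^18=12
after mod ebx, 11: ebx=4%11=4
after imul edi, 10: edi=7*10=70
After step 8: ecx = 12.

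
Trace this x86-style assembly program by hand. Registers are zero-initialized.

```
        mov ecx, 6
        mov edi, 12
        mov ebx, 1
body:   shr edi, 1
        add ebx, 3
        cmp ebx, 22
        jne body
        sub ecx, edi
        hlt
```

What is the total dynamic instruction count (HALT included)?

mov ecx, 6 → ecx=6
mov edi, 12 → edi=12
mov ebx, 1 → ebx=1
shr edi, 1 → edi=12>>1=6
add ebx, 3 → ebx=1+3=4
cmp ebx, 22  (cmp 4,22)
jne body: taken
shr edi, 1 → edi=6>>1=3
add ebx, 3 → ebx=4+3=7
cmp ebx, 22  (cmp 7,22)
jne body: taken
shr edi, 1 → edi=3>>1=1
add ebx, 3 → ebx=7+3=10
cmp ebx, 22  (cmp 10,22)
jne body: taken
shr edi, 1 → edi=1>>1=0
add ebx, 3 → ebx=10+3=13
cmp ebx, 22  (cmp 13,22)
jne body: taken
shr edi, 1 → edi=0>>1=0
add ebx, 3 → ebx=13+3=16
cmp ebx, 22  (cmp 16,22)
jne body: taken
shr edi, 1 → edi=0>>1=0
add ebx, 3 → ebx=16+3=19
cmp ebx, 22  (cmp 19,22)
jne body: taken
shr edi, 1 → edi=0>>1=0
add ebx, 3 → ebx=19+3=22
cmp ebx, 22  (cmp 22,22)
jne body: not taken
sub ecx, edi → ecx=6-0=6
halt.
Total executed instructions: 33.

33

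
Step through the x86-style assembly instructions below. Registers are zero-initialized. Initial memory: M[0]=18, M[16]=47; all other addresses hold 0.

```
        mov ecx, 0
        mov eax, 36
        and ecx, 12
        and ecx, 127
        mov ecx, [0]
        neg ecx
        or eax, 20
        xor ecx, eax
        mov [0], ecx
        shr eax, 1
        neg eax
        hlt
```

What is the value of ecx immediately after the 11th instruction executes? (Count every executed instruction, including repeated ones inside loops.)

mov ecx, 0 → ecx=0
mov eax, 36 → eax=36
and ecx, 12 → ecx=0&12=0
and ecx, 127 → ecx=0&127=0
mov ecx, [0] → ecx=M[0]=18
neg ecx → ecx=-(18)=-18
or eax, 20 → eax=36|20=52
xor ecx, eax → ecx=(-18)^52=-38
mov [0], ecx → M[0]=-38
shr eax, 1 → eax=52>>1=26
neg eax → eax=-(26)=-26
After step 11: ecx = -38.

-38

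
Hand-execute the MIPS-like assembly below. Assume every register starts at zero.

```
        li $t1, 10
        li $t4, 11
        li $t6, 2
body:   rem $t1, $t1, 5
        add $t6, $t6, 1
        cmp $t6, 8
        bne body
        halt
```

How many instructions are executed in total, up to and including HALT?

28

after li $t1, 10: $t1=10
after li $t4, 11: $t4=11
after li $t6, 2: $t6=2
after rem $t1, $t1, 5: $t1=10%5=0
after add $t6, $t6, 1: $t6=2+1=3
cmp $t6, 8  (cmp 3,8)
bne body: taken
after rem $t1, $t1, 5: $t1=0%5=0
after add $t6, $t6, 1: $t6=3+1=4
cmp $t6, 8  (cmp 4,8)
bne body: taken
after rem $t1, $t1, 5: $t1=0%5=0
after add $t6, $t6, 1: $t6=4+1=5
cmp $t6, 8  (cmp 5,8)
bne body: taken
after rem $t1, $t1, 5: $t1=0%5=0
after add $t6, $t6, 1: $t6=5+1=6
cmp $t6, 8  (cmp 6,8)
bne body: taken
after rem $t1, $t1, 5: $t1=0%5=0
after add $t6, $t6, 1: $t6=6+1=7
cmp $t6, 8  (cmp 7,8)
bne body: taken
after rem $t1, $t1, 5: $t1=0%5=0
after add $t6, $t6, 1: $t6=7+1=8
cmp $t6, 8  (cmp 8,8)
bne body: not taken
halt.
Total executed instructions: 28.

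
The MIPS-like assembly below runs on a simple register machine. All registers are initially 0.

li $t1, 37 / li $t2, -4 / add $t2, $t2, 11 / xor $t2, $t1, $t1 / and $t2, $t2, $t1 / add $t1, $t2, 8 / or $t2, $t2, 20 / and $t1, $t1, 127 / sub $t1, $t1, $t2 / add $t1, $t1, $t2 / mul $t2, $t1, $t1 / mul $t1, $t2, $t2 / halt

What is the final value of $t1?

li $t1, 37 → $t1=37
li $t2, -4 → $t2=-4
add $t2, $t2, 11 → $t2=(-4)+11=7
xor $t2, $t1, $t1 → $t2=37^37=0
and $t2, $t2, $t1 → $t2=0&37=0
add $t1, $t2, 8 → $t1=0+8=8
or $t2, $t2, 20 → $t2=0|20=20
and $t1, $t1, 127 → $t1=8&127=8
sub $t1, $t1, $t2 → $t1=8-20=-12
add $t1, $t1, $t2 → $t1=(-12)+20=8
mul $t2, $t1, $t1 → $t2=8*8=64
mul $t1, $t2, $t2 → $t1=64*64=4096
halt.

4096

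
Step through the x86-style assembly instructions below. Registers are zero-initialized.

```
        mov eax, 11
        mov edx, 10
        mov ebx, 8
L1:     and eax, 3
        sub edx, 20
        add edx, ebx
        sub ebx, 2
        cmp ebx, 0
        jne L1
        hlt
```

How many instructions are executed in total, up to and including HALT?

28

mov eax, 11 → eax=11
mov edx, 10 → edx=10
mov ebx, 8 → ebx=8
and eax, 3 → eax=11&3=3
sub edx, 20 → edx=10-20=-10
add edx, ebx → edx=(-10)+8=-2
sub ebx, 2 → ebx=8-2=6
cmp ebx, 0  (cmp 6,0)
jne L1: taken
and eax, 3 → eax=3&3=3
sub edx, 20 → edx=(-2)-20=-22
add edx, ebx → edx=(-22)+6=-16
sub ebx, 2 → ebx=6-2=4
cmp ebx, 0  (cmp 4,0)
jne L1: taken
and eax, 3 → eax=3&3=3
sub edx, 20 → edx=(-16)-20=-36
add edx, ebx → edx=(-36)+4=-32
sub ebx, 2 → ebx=4-2=2
cmp ebx, 0  (cmp 2,0)
jne L1: taken
and eax, 3 → eax=3&3=3
sub edx, 20 → edx=(-32)-20=-52
add edx, ebx → edx=(-52)+2=-50
sub ebx, 2 → ebx=2-2=0
cmp ebx, 0  (cmp 0,0)
jne L1: not taken
halt.
Total executed instructions: 28.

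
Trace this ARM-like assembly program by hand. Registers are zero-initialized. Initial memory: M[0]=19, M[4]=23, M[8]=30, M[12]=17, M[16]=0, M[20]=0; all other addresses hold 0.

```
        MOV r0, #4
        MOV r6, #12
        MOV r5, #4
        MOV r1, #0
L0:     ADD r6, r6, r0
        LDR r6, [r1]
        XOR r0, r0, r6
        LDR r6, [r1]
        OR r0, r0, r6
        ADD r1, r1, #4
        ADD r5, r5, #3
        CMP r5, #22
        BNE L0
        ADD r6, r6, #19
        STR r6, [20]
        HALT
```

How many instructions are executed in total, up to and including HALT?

61

MOV r0, #4 → r0=4
MOV r6, #12 → r6=12
MOV r5, #4 → r5=4
MOV r1, #0 → r1=0
ADD r6, r6, r0 → r6=12+4=16
LDR r6, [r1] → r6=M[0]=19
XOR r0, r0, r6 → r0=4^19=23
LDR r6, [r1] → r6=M[0]=19
OR r0, r0, r6 → r0=23|19=23
ADD r1, r1, #4 → r1=0+4=4
ADD r5, r5, #3 → r5=4+3=7
CMP r5, #22  (cmp 7,22)
BNE L0: taken
ADD r6, r6, r0 → r6=19+23=42
LDR r6, [r1] → r6=M[4]=23
XOR r0, r0, r6 → r0=23^23=0
LDR r6, [r1] → r6=M[4]=23
OR r0, r0, r6 → r0=0|23=23
ADD r1, r1, #4 → r1=4+4=8
ADD r5, r5, #3 → r5=7+3=10
CMP r5, #22  (cmp 10,22)
BNE L0: taken
ADD r6, r6, r0 → r6=23+23=46
LDR r6, [r1] → r6=M[8]=30
XOR r0, r0, r6 → r0=23^30=9
LDR r6, [r1] → r6=M[8]=30
OR r0, r0, r6 → r0=9|30=31
ADD r1, r1, #4 → r1=8+4=12
ADD r5, r5, #3 → r5=10+3=13
CMP r5, #22  (cmp 13,22)
BNE L0: taken
ADD r6, r6, r0 → r6=30+31=61
LDR r6, [r1] → r6=M[12]=17
XOR r0, r0, r6 → r0=31^17=14
LDR r6, [r1] → r6=M[12]=17
OR r0, r0, r6 → r0=14|17=31
ADD r1, r1, #4 → r1=12+4=16
ADD r5, r5, #3 → r5=13+3=16
CMP r5, #22  (cmp 16,22)
BNE L0: taken
ADD r6, r6, r0 → r6=17+31=48
LDR r6, [r1] → r6=M[16]=0
XOR r0, r0, r6 → r0=31^0=31
LDR r6, [r1] → r6=M[16]=0
OR r0, r0, r6 → r0=31|0=31
ADD r1, r1, #4 → r1=16+4=20
ADD r5, r5, #3 → r5=16+3=19
CMP r5, #22  (cmp 19,22)
BNE L0: taken
ADD r6, r6, r0 → r6=0+31=31
LDR r6, [r1] → r6=M[20]=0
XOR r0, r0, r6 → r0=31^0=31
LDR r6, [r1] → r6=M[20]=0
OR r0, r0, r6 → r0=31|0=31
ADD r1, r1, #4 → r1=20+4=24
ADD r5, r5, #3 → r5=19+3=22
CMP r5, #22  (cmp 22,22)
BNE L0: not taken
ADD r6, r6, #19 → r6=0+19=19
STR r6, [20] → M[20]=19
halt.
Total executed instructions: 61.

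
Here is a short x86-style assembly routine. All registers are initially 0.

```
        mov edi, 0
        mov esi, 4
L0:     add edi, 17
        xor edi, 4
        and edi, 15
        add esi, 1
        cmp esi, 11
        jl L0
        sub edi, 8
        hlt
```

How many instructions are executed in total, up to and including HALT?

after mov edi, 0: edi=0
after mov esi, 4: esi=4
after add edi, 17: edi=0+17=17
after xor edi, 4: edi=17^4=21
after and edi, 15: edi=21&15=5
after add esi, 1: esi=4+1=5
cmp esi, 11  (cmp 5,11)
jl L0: taken
after add edi, 17: edi=5+17=22
after xor edi, 4: edi=22^4=18
after and edi, 15: edi=18&15=2
after add esi, 1: esi=5+1=6
cmp esi, 11  (cmp 6,11)
jl L0: taken
after add edi, 17: edi=2+17=19
after xor edi, 4: edi=19^4=23
after and edi, 15: edi=23&15=7
after add esi, 1: esi=6+1=7
cmp esi, 11  (cmp 7,11)
jl L0: taken
after add edi, 17: edi=7+17=24
after xor edi, 4: edi=24^4=28
after and edi, 15: edi=28&15=12
after add esi, 1: esi=7+1=8
cmp esi, 11  (cmp 8,11)
jl L0: taken
after add edi, 17: edi=12+17=29
after xor edi, 4: edi=29^4=25
after and edi, 15: edi=25&15=9
after add esi, 1: esi=8+1=9
cmp esi, 11  (cmp 9,11)
jl L0: taken
after add edi, 17: edi=9+17=26
after xor edi, 4: edi=26^4=30
after and edi, 15: edi=30&15=14
after add esi, 1: esi=9+1=10
cmp esi, 11  (cmp 10,11)
jl L0: taken
after add edi, 17: edi=14+17=31
after xor edi, 4: edi=31^4=27
after and edi, 15: edi=27&15=11
after add esi, 1: esi=10+1=11
cmp esi, 11  (cmp 11,11)
jl L0: not taken
after sub edi, 8: edi=11-8=3
halt.
Total executed instructions: 46.

46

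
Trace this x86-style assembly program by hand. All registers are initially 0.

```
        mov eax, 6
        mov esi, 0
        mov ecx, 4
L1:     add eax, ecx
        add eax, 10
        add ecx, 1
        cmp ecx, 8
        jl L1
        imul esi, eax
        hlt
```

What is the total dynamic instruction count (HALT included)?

after mov eax, 6: eax=6
after mov esi, 0: esi=0
after mov ecx, 4: ecx=4
after add eax, ecx: eax=6+4=10
after add eax, 10: eax=10+10=20
after add ecx, 1: ecx=4+1=5
cmp ecx, 8  (cmp 5,8)
jl L1: taken
after add eax, ecx: eax=20+5=25
after add eax, 10: eax=25+10=35
after add ecx, 1: ecx=5+1=6
cmp ecx, 8  (cmp 6,8)
jl L1: taken
after add eax, ecx: eax=35+6=41
after add eax, 10: eax=41+10=51
after add ecx, 1: ecx=6+1=7
cmp ecx, 8  (cmp 7,8)
jl L1: taken
after add eax, ecx: eax=51+7=58
after add eax, 10: eax=58+10=68
after add ecx, 1: ecx=7+1=8
cmp ecx, 8  (cmp 8,8)
jl L1: not taken
after imul esi, eax: esi=0*68=0
halt.
Total executed instructions: 25.

25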